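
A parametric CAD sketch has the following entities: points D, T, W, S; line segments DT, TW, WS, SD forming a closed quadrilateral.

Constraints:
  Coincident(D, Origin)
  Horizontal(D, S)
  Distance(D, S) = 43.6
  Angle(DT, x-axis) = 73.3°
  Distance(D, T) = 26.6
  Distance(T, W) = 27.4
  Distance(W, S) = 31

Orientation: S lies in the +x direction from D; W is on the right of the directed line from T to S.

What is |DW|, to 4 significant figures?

12.72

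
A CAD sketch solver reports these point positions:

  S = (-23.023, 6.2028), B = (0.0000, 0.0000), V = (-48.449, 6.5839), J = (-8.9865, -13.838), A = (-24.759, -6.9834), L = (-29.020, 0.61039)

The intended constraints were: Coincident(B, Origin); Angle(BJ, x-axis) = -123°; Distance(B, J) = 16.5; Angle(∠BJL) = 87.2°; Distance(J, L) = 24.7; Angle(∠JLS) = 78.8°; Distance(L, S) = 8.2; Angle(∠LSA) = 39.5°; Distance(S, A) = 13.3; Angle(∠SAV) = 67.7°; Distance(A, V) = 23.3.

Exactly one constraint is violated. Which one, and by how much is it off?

Distance(A, V) = 23.3 — off by 4.00.

B = (0.00, 0.00) ✓; BJ at -123.0° ✓; |BJ| = 16.50 ✓; ∠BJL = 87.20° ✓; |JL| = 24.70 ✓; ∠JLS = 78.80° ✓; |LS| = 8.200 ✓; ∠LSA = 39.50° ✓; |SA| = 13.30 ✓; ∠SAV = 67.70° ✓; |AV| = 27.30 ✗.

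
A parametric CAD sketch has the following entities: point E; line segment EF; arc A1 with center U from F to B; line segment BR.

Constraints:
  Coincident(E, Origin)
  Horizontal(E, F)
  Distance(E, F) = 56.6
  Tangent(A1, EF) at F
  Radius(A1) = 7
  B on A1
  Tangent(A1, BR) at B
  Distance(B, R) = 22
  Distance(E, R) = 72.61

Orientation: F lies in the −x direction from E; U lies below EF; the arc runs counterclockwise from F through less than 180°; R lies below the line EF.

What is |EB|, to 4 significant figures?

63.77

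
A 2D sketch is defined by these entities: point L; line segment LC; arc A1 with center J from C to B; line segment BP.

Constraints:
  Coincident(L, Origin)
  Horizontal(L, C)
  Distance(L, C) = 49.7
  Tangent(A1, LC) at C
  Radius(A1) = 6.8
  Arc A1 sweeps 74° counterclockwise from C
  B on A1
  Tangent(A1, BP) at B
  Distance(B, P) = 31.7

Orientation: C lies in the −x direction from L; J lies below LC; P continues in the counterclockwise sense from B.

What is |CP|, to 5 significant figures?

38.553

On A1, C sits at bearing 90° from J; a 74° counterclockwise sweep puts B at bearing 164°, so B = J + 6.8·(cos 164°, sin 164°) = (-56.237, -4.9257). The tangent condition forces JB to be normal to BP, so BP runs along (−sin 164°, cos 164°); with |BP| = 31.7, P = (-64.974, -35.398). Then |CP| = |P − C| = 38.553.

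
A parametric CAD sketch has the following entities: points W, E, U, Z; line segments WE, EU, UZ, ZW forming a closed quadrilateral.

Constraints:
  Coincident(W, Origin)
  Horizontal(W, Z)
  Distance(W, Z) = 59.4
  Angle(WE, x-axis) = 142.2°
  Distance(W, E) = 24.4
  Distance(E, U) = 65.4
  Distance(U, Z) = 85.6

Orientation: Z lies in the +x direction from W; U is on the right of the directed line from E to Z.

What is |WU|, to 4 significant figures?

50.85

Checks: |EU| = 65.40 ✓; |UZ| = 85.60 ✓.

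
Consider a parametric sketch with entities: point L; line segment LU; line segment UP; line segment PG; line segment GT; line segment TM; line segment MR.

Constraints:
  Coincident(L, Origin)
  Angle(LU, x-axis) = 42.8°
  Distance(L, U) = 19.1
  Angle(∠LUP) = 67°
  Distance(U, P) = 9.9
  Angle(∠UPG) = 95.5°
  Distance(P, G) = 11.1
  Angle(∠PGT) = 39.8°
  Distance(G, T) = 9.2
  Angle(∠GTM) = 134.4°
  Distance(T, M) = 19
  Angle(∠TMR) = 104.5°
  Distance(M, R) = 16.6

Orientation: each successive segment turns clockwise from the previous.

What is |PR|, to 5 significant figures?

21.375

∠GTM = 134.4° gives TM at 19.500° from the x-axis; with |TM| = 19.0, M = (29.116, 13.606). ∠TMR = 104.5° gives MR at -56.000° from the x-axis; with |MR| = 16.6, R = (38.399, -0.15595). Then |PR| = |R − P| = 21.375.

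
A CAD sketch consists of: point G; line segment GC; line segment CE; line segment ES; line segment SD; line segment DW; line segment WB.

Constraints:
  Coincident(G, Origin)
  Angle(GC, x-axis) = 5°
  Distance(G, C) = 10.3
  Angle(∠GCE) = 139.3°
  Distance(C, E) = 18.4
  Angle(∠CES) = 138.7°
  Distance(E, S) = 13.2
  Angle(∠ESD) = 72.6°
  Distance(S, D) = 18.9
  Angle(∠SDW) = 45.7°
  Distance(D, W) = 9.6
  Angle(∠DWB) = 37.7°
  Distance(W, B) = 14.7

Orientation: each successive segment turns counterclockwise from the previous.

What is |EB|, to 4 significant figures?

22.63

G is at the origin; GC runs at 5.0° with length 10.3, so C = (10.26, 0.8977). ∠GCE = 139.3° gives CE at 45.70° from the x-axis; with |CE| = 18.4, E = (23.11, 14.07). ∠CES = 138.7° gives ES at 87.00° from the x-axis; with |ES| = 13.2, S = (23.80, 27.25). ∠ESD = 72.6° gives SD at -165.6° from the x-axis; with |SD| = 18.9, D = (5.496, 22.55). ∠SDW = 45.7° gives DW at -31.30° from the x-axis; with |DW| = 9.6, W = (13.70, 17.56). ∠DWB = 37.7° gives WB at 111.0° from the x-axis; with |WB| = 14.7, B = (8.431, 31.28). Then |EB| = |B − E| = 22.63.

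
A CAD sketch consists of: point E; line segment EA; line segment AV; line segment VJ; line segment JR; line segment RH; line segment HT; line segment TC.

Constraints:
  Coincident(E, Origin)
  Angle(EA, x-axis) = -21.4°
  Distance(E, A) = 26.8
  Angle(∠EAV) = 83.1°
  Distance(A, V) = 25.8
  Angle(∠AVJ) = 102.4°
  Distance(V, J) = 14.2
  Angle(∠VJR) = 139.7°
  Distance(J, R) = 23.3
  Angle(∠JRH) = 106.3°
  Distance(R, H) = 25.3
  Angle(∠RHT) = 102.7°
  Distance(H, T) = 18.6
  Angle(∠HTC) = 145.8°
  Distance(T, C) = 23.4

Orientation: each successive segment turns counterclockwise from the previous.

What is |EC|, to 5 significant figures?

35.511

∠RHT = 102.7° gives HT at -15.600° from the x-axis; with |HT| = 18.6, T = (12.718, -14.045). ∠HTC = 145.8° gives TC at 18.600° from the x-axis; with |TC| = 23.4, C = (34.896, -6.5815). Then |EC| = |C − E| = 35.511.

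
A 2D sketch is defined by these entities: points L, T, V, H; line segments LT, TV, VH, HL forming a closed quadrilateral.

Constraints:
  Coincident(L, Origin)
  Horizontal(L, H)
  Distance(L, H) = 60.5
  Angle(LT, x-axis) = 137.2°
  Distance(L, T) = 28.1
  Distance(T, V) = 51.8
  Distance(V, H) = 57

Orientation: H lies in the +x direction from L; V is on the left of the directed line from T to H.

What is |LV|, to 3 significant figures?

50.7

Checks: |TV| = 51.80 ✓; |VH| = 57.00 ✓.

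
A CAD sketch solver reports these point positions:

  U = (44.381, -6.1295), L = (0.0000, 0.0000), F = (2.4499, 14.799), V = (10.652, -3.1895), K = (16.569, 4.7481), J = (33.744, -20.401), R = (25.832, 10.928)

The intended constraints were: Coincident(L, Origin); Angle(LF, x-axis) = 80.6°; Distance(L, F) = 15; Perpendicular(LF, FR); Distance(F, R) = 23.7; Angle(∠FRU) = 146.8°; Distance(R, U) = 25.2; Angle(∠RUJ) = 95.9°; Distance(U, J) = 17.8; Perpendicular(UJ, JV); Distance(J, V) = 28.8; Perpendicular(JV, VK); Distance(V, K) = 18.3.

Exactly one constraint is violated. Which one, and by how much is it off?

Distance(V, K) = 18.3 — off by 8.40.

L = (0.00, 0.00) ✓; LF at 80.60° ✓; |LF| = 15.00 ✓; ∠(LF, FR) = 90.00° ✓; |FR| = 23.70 ✓; ∠FRU = 146.8° ✓; |RU| = 25.20 ✓; ∠RUJ = 95.90° ✓; |UJ| = 17.80 ✓; ∠(UJ, JV) = 90.00° ✓; |JV| = 28.80 ✓; ∠(JV, VK) = 90.00° ✓; |VK| = 9.900 ✗.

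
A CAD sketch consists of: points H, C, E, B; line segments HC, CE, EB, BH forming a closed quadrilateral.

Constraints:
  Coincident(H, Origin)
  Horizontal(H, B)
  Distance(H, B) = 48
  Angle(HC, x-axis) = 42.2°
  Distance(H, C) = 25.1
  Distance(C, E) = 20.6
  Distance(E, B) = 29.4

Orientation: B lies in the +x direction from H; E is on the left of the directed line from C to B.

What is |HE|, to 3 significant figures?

45.4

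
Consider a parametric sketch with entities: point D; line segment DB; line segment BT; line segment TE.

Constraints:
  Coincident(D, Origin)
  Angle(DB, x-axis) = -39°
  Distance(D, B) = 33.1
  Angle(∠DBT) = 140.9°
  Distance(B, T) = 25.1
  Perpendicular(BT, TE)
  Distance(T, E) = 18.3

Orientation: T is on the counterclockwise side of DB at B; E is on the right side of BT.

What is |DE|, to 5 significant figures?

64.141

D is at the origin; DB runs at -39.0° with length 33.1, so B = 33.1·(cos -39.0°, sin -39.0°) = (25.724, -20.831). ∠DBT = 140.9°, so BT runs at -39.0° + (180° − 140.9°) = 0.10000° from the x-axis; with |BT| = 25.1, T = B + 25.1·(cos 0.10000°, sin 0.10000°) = (50.823, -20.787). BT is perpendicular to TE; with |TE| = 18.3 on the right of BT, E = T + 18.3·(0.0017453, -1.0000) = (50.855, -39.087). Then |DE| = |E − D| = 64.141.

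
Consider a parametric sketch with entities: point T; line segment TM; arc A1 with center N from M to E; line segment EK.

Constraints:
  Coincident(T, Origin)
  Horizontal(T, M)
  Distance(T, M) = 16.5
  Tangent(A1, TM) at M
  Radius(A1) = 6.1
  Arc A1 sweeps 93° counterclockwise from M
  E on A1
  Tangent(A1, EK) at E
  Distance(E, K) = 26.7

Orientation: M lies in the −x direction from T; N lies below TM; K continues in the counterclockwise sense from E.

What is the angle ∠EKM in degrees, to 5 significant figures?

11.076°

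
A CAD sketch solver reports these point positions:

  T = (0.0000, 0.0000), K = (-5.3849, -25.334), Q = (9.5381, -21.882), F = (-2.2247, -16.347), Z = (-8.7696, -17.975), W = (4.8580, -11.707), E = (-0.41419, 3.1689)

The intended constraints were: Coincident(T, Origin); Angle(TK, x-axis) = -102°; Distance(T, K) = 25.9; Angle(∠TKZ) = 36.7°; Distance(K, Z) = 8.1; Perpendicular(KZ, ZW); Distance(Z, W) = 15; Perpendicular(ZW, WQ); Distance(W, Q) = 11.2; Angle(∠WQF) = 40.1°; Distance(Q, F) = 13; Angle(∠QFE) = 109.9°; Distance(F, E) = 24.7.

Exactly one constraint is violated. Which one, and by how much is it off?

Distance(F, E) = 24.7 — off by 5.10.

T = (0.00, 0.00) ✓; TK at -102.0° ✓; |TK| = 25.90 ✓; ∠TKZ = 36.70° ✓; |KZ| = 8.100 ✓; ∠(KZ, ZW) = 90.00° ✓; |ZW| = 15.00 ✓; ∠(ZW, WQ) = 90.00° ✓; |WQ| = 11.20 ✓; ∠WQF = 40.10° ✓; |QF| = 13.00 ✓; ∠QFE = 109.9° ✓; |FE| = 19.60 ✗.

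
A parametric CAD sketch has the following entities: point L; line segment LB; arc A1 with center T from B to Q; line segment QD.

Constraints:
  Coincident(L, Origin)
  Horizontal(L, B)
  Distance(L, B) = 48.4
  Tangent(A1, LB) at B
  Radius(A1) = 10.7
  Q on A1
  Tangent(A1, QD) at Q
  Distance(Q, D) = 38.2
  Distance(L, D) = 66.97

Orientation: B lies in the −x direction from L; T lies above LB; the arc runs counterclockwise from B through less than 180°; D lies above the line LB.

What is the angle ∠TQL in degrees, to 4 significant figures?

151.9°

Checks: |LB| = 48.40 ✓; |TQ| = 10.70 ✓; ∠(TQ, QD) = 90.00° ✓; |QD| = 38.20 ✓; |LD| = 66.97 ✓.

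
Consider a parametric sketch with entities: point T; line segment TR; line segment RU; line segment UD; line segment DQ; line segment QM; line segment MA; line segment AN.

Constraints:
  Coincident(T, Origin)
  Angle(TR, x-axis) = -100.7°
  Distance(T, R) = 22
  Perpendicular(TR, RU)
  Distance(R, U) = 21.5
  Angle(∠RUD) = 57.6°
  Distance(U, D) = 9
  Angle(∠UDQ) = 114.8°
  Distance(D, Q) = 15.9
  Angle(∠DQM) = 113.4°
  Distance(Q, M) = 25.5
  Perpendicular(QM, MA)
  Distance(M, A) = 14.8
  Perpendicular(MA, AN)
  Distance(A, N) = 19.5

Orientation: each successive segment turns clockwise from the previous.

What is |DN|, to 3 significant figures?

12.3

T is at the origin; TR runs at -100.7° with length 22.0, so R = (-4.08, -21.6). TR ⟂ RU, so RU runs at 169°; with |RU| = 21.5, U = (-25.2, -17.6). ∠RUD = 57.6° gives UD at 46.9° from the x-axis; with |UD| = 9.0, D = (-19.1, -11.1). ∠UDQ = 114.8° gives DQ at -18.3° from the x-axis; with |DQ| = 15.9, Q = (-3.97, -16.0). ∠DQM = 113.4° gives QM at -84.9° from the x-axis; with |QM| = 25.5, M = (-1.70, -41.4). QM is perpendicular to MA, so MA runs at -175°; with |MA| = 14.8, A = (-16.4, -42.8). The perpendicularity gives AN at right angles to MA, so AN runs at 95.1°; with |AN| = 19.5, N = (-18.2, -23.3). Then |DN| = |N − D| = 12.3.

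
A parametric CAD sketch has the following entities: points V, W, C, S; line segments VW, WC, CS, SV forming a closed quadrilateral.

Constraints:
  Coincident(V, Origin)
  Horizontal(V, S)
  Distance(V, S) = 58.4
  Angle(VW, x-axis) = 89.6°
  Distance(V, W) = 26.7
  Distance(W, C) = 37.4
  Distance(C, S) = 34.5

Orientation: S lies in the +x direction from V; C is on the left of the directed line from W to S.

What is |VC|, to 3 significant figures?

46.6

Checks: V = (0.00, 0.00) ✓; |WC| = 37.40 ✓; |CS| = 34.50 ✓.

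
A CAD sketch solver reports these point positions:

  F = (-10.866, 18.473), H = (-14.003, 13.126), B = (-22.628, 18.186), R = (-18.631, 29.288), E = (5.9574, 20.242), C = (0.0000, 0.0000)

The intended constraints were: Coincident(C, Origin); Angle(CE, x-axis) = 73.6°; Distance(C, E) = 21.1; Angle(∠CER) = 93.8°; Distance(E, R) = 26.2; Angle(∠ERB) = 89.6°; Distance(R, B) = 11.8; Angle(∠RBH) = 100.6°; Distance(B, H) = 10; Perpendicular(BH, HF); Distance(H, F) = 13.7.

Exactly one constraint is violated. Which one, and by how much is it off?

Distance(H, F) = 13.7 — off by 7.50.

C = (0.00, 0.00) ✓; CE at 73.60° ✓; |CE| = 21.10 ✓; ∠CER = 93.80° ✓; |ER| = 26.20 ✓; ∠ERB = 89.60° ✓; |RB| = 11.80 ✓; ∠RBH = 100.6° ✓; |BH| = 10.00 ✓; ∠(BH, HF) = 90.00° ✓; |HF| = 6.199 ✗.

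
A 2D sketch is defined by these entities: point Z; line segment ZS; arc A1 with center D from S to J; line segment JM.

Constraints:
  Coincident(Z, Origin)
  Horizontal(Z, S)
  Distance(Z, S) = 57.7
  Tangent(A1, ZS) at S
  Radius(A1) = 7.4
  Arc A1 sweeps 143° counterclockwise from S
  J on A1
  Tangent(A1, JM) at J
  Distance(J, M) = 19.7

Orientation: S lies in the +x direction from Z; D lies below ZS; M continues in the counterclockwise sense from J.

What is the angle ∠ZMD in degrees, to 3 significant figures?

37.5°

Z is at the origin; Z and S share the same y with |ZS| = 57.7 and S on the +x side, so S = (57.7, 0.00). A1 meets ZS tangentially, so DS is at right angles to ZS, so D = S + (0, -7.4) = (57.7, -7.40). On A1, S sits at bearing 90° from D; a 143° counterclockwise sweep puts J at bearing 233°, so J = D + 7.4·(cos 233°, sin 233°) = (53.2, -13.3). Tangency of A1 to JM means the radius DJ is perpendicular to JM, so JM runs along (−sin 233°, cos 233°); with |JM| = 19.7, M = (69.0, -25.2). Then cos ∠ZMD = MZ·MD / (|MZ||MD|), giving 37.5°.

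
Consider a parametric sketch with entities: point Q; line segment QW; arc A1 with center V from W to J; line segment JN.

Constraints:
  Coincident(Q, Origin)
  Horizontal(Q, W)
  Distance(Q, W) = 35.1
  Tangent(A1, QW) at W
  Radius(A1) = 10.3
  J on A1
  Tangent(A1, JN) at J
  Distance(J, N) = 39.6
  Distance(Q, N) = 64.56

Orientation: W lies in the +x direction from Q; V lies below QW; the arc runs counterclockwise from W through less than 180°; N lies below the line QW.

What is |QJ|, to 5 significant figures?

29.063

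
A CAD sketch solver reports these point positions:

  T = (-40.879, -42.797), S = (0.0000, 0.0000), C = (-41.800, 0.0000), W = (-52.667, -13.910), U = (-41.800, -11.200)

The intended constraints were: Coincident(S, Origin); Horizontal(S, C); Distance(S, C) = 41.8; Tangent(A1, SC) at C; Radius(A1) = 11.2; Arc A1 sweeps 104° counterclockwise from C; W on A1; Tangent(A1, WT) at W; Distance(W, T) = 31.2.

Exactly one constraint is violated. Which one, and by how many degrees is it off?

Tangent(A1, WT) at W — off by 8.20°.

S = (0.00, 0.00) ✓; S.y = 0.00, C.y = 0.00 ✓; |SC| = 41.80 ✓; ∠(UC, CS) = 90.00° ✓; |UC| = 11.20 ✓; bearing(U→W) − bearing(U→C) = 104.0° ✓; |UW| = 11.20 ✓; ∠(UW, WT) = 81.80° ✗; |WT| = 31.20 ✓.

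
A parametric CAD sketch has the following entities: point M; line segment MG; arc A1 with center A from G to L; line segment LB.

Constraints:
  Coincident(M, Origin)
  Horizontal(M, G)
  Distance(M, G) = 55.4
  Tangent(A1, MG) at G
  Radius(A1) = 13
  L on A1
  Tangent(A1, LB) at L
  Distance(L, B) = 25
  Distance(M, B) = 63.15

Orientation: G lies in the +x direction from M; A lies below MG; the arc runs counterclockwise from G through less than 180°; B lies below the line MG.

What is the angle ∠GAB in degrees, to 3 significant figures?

166°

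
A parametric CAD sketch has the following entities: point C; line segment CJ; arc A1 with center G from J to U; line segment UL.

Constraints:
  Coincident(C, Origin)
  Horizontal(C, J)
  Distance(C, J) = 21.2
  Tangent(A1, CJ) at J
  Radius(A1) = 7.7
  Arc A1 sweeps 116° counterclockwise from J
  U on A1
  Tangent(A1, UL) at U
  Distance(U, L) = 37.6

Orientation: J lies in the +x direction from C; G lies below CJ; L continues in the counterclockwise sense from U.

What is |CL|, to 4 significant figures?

54.40

C is at the origin; CJ is horizontal with |CJ| = 21.2 and J on the +x side, so J = (21.20, 0.000). A1 meets CJ tangentially, so GJ is at right angles to CJ, so G = J + (0, -7.7) = (21.20, -7.700). On A1, J sits at bearing 90° from G; a 116° counterclockwise sweep puts U at bearing 206°, so U = G + 7.7·(cos 206°, sin 206°) = (14.28, -11.08). Tangency of A1 to UL means the radius GU is perpendicular to UL, so UL runs along (−sin 206°, cos 206°); with |UL| = 37.6, L = (30.76, -44.87). Then |CL| = |L − C| = 54.40.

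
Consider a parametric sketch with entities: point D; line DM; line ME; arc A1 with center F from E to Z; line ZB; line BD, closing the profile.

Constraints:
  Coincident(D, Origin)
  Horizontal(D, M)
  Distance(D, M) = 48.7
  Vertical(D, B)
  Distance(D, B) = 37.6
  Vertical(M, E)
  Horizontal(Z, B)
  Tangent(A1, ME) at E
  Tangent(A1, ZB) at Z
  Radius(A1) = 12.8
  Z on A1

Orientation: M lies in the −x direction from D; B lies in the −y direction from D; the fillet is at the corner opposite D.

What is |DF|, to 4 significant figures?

43.63

D is at the origin; DM is horizontal with |DM| = 48.7 and M on the −x side, so M = (-48.70, 0.000). D and B share the same x with |DB| = 37.6 and B on the −y side, so B = (0.000, -37.60). The virtual corner opposite D is at (-48.70, -37.60). A1 meets ME tangentially, so FE is at right angles to ME and tangency of A1 to ZB means the radius FZ is perpendicular to ZB, with radius 12.8, so the center F sits 12.8 in from both sides at F = (-35.90, -24.80). Then |DF| = |F − D| = 43.63.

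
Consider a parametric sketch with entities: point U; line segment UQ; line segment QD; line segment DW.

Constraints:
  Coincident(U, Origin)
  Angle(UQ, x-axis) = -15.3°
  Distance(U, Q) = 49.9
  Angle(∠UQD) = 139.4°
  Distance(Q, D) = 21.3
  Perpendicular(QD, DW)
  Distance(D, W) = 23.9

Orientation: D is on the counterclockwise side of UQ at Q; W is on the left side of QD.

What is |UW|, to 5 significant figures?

59.805

∠UQD = 139.4°, so QD runs at -15.3° + (180° − 139.4°) = 25.300° from the x-axis; with |QD| = 21.3, D = Q + 21.3·(cos 25.300°, sin 25.300°) = (67.388, -4.0645). The perpendicularity gives DW at right angles to QD; with |DW| = 23.9 on the left of QD, W = D + 23.9·(-0.42736, 0.90408) = (57.175, 17.543). Then |UW| = |W − U| = 59.805.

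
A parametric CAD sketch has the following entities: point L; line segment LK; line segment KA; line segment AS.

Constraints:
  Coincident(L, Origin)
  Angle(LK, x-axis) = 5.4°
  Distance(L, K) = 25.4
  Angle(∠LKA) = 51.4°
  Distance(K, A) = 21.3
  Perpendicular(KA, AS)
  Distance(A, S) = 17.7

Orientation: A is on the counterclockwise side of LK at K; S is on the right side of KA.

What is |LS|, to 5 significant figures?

37.945

L is at the origin; LK runs at 5.4° with length 25.4, so K = 25.4·(cos 5.4°, sin 5.4°) = (25.287, 2.3904). ∠LKA = 51.4°, so KA runs at 5.4° + (180° − 51.4°) = 134.00° from the x-axis; with |KA| = 21.3, A = K + 21.3·(cos 134.00°, sin 134.00°) = (10.491, 17.712). The perpendicularity gives AS at right angles to KA; with |AS| = 17.7 on the right of KA, S = A + 17.7·(0.71934, 0.69466) = (23.223, 30.008). Then |LS| = |S − L| = 37.945.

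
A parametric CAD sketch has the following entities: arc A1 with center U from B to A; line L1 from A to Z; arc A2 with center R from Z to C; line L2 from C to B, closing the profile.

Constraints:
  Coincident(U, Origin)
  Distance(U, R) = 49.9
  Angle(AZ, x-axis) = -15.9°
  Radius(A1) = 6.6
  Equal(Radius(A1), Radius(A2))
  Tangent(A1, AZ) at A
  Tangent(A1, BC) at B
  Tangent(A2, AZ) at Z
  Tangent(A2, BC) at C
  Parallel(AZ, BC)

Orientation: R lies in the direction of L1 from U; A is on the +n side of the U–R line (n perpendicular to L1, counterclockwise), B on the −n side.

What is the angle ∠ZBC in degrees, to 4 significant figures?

14.82°

The slot axis is L1's direction at -15.9°, so u = (cos -15.9°, sin -15.9°) = (0.9617, -0.2740) and n = (−sin -15.9°, cos -15.9°) = (0.2740, 0.9617). U is at the origin and R lies 49.9 along u from U, so R = 49.9·u = (47.99, -13.67). Tangency of A1 to both parallel lines with radius 6.6 puts A and B at U ± 6.6·n: A = (1.808, 6.347), B = (-1.808, -6.347). Equal radii place Z and C the same way about R: Z = R + 6.6·n = (49.80, -7.323), C = R − 6.6·n = (46.18, -20.02). Then cos ∠ZBC = BZ·BC / (|BZ||BC|), giving 14.82°.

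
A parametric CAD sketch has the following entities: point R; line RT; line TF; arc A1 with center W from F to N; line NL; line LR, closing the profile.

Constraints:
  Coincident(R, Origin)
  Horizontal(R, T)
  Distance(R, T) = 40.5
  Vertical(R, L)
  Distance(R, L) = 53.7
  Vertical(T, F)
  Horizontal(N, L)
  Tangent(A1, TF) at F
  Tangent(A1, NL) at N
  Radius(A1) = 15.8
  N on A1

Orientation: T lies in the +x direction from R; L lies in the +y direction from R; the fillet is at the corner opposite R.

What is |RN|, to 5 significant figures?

59.108

The virtual corner opposite R is at (40.500, 53.700). Since A1 is tangent to TF there, WF ⟂ TF and the tangent condition forces WN to be normal to NL, with radius 15.8, so the center W sits 15.8 in from both sides at W = (24.700, 37.900). That places the tangent points at F = (40.500, 37.900) on TF and N = (24.700, 53.700) on NL. Then |RN| = |N − R| = 59.108.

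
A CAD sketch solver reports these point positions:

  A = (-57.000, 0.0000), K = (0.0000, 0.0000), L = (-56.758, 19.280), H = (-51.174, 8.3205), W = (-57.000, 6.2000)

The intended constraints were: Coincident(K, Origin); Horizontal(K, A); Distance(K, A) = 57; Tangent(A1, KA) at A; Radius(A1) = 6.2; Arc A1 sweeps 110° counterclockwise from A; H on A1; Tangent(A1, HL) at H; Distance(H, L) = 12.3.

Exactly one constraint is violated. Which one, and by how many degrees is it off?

Tangent(A1, HL) at H — off by 7.00°.

K = (0.00, 0.00) ✓; K.y = 0.00, A.y = 0.00 ✓; |KA| = 57.00 ✓; ∠(WA, AK) = 90.00° ✓; |WA| = 6.200 ✓; bearing(W→H) − bearing(W→A) = 110.0° ✓; |WH| = 6.200 ✓; ∠(WH, HL) = 83.00° ✗; |HL| = 12.30 ✓.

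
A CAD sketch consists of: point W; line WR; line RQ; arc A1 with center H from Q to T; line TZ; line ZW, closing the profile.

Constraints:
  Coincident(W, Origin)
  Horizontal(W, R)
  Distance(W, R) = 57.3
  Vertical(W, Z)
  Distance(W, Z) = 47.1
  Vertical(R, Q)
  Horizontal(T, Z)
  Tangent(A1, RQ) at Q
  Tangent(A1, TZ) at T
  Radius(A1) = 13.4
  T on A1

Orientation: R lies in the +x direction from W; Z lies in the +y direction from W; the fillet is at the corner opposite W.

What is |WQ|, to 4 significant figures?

66.48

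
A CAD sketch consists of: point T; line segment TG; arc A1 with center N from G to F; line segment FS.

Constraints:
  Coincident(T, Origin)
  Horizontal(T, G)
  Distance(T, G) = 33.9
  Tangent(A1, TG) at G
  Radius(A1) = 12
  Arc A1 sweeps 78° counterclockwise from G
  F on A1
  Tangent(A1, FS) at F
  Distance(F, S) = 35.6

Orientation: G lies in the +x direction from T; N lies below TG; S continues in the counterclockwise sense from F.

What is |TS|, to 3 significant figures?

46.7

T is at the origin; TG is horizontal with |TG| = 33.9 and G on the +x side, so G = (33.9, 0.00). A1 meets TG tangentially, so NG is at right angles to TG, so N = G + (0, -12) = (33.9, -12.0). On A1, G sits at bearing 90° from N; a 78° counterclockwise sweep puts F at bearing 168°, so F = N + 12.0·(cos 168°, sin 168°) = (22.2, -9.51). A1 meets FS tangentially, so NF is at right angles to FS, so FS runs along (−sin 168°, cos 168°); with |FS| = 35.6, S = (14.8, -44.3). Then |TS| = |S − T| = 46.7.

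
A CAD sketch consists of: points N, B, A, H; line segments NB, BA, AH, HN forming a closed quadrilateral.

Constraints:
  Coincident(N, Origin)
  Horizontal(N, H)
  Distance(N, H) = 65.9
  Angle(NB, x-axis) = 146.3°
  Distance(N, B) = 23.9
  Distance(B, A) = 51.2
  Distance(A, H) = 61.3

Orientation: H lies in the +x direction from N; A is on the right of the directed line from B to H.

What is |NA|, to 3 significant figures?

29.7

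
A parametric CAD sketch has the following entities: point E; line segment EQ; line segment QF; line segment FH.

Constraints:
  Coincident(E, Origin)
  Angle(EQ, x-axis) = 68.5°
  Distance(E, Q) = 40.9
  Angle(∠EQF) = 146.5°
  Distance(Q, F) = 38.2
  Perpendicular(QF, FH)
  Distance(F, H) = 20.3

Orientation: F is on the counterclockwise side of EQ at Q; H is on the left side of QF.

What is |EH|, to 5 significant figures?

72.342

∠EQF = 146.5°, so QF runs at 68.5° + (180° − 146.5°) = 102.00° from the x-axis; with |QF| = 38.2, F = Q + 38.2·(cos 102.00°, sin 102.00°) = (7.0477, 75.419). QF is perpendicular to FH; with |FH| = 20.3 on the left of QF, H = F + 20.3·(-0.97815, -0.20791) = (-12.809, 71.199). Then |EH| = |H − E| = 72.342.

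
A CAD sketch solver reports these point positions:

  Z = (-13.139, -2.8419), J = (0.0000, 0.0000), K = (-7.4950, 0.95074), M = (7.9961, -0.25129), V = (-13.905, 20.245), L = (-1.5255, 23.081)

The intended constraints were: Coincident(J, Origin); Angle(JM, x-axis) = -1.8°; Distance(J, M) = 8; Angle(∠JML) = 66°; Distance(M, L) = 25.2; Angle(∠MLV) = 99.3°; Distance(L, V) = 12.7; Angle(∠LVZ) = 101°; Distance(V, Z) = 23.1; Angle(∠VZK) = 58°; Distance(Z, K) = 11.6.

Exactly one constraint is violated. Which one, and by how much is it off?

Distance(Z, K) = 11.6 — off by 4.80.

J = (0.00, 0.00) ✓; JM at -1.800° ✓; |JM| = 8.000 ✓; ∠JML = 66.00° ✓; |ML| = 25.20 ✓; ∠MLV = 99.30° ✓; |LV| = 12.70 ✓; ∠LVZ = 101.0° ✓; |VZ| = 23.10 ✓; ∠VZK = 58.00° ✓; |ZK| = 6.800 ✗.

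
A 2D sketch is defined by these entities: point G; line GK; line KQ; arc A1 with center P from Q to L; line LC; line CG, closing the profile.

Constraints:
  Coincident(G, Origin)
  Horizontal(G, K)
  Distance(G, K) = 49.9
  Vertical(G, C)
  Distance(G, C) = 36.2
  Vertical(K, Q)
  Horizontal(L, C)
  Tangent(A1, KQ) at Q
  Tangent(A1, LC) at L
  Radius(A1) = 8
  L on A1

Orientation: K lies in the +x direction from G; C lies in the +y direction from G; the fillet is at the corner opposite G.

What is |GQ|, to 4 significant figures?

57.32

G is at the origin; G and K share the same y with |GK| = 49.9 and K on the +x side, so K = (49.90, 0.000). G and C share the same x with |GC| = 36.2 and C on the +y side, so C = (0.000, 36.20). The virtual corner opposite G is at (49.90, 36.20). The tangent condition forces PQ to be normal to KQ and since A1 is tangent to LC there, PL ⟂ LC, with radius 8.0, so the center P sits 8.0 in from both sides at P = (41.90, 28.20). That places the tangent points at Q = (49.90, 28.20) on KQ and L = (41.90, 36.20) on LC. Then |GQ| = |Q − G| = 57.32.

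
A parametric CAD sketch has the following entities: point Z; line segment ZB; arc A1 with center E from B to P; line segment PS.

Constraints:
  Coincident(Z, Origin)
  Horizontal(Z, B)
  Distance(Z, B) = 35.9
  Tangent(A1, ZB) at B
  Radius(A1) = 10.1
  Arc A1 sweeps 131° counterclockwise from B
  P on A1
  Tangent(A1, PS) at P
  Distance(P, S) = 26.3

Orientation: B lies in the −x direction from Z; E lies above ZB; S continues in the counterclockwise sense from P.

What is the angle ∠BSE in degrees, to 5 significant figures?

5.2382°

Z is at the origin; ZB is horizontal with |ZB| = 35.9 and B on the −x side, so B = (-35.900, 0.0000). The tangent condition forces EB to be normal to ZB, so E = B + (0, 10.1) = (-35.900, 10.100). On A1, B sits at bearing -90° from E; a 131° counterclockwise sweep puts P at bearing 41°, so P = E + 10.1·(cos 41°, sin 41°) = (-28.277, 16.726). A1 meets PS tangentially, so EP is at right angles to PS, so PS runs along (−sin 41°, cos 41°); with |PS| = 26.3, S = (-45.532, 36.575). Then cos ∠BSE = SB·SE / (|SB||SE|), giving 5.2382°.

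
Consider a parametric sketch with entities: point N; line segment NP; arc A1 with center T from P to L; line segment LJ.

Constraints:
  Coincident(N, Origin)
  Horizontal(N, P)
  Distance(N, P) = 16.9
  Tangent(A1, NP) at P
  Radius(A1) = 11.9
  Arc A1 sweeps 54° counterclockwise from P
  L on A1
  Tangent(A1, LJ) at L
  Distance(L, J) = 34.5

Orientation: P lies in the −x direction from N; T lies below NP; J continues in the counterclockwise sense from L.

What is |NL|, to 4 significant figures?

26.98

N is at the origin; NP is horizontal with |NP| = 16.9 and P on the −x side, so P = (-16.90, 0.000). Tangency of A1 to NP means the radius TP is perpendicular to NP, so T = P + (0, -11.9) = (-16.90, -11.90). On A1, P sits at bearing 90° from T; a 54° counterclockwise sweep puts L at bearing 144°, so L = T + 11.9·(cos 144°, sin 144°) = (-26.53, -4.905). Then |NL| = |L − N| = 26.98.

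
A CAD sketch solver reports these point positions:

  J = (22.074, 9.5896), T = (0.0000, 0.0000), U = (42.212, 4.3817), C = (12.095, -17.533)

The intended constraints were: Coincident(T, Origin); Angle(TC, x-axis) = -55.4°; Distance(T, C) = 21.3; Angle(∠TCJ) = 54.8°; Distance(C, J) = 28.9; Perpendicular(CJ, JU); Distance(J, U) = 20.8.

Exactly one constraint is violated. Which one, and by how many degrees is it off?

Perpendicular(CJ, JU) — off by 5.70°.

T = (0.00, 0.00) ✓; TC at -55.40° ✓; |TC| = 21.30 ✓; ∠TCJ = 54.80° ✓; |CJ| = 28.90 ✓; ∠(CJ, JU) = 84.30° ✗; |JU| = 20.80 ✓.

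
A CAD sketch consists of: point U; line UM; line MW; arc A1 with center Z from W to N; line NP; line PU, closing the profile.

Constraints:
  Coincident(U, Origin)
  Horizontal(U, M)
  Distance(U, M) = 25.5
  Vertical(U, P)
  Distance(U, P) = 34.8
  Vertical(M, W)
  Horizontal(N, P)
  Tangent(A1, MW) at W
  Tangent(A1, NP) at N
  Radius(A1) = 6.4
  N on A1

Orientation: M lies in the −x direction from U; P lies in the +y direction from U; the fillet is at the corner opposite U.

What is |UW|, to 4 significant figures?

38.17

U is at the origin; UM is horizontal with |UM| = 25.5 and M on the −x side, so M = (-25.50, 0.000). U and P share the same x with |UP| = 34.8 and P on the +y side, so P = (0.000, 34.80). The virtual corner opposite U is at (-25.50, 34.80). The tangent condition forces ZW to be normal to MW and A1 meets NP tangentially, so ZN is at right angles to NP, with radius 6.4, so the center Z sits 6.4 in from both sides at Z = (-19.10, 28.40). That places the tangent points at W = (-25.50, 28.40) on MW and N = (-19.10, 34.80) on NP. Then |UW| = |W − U| = 38.17.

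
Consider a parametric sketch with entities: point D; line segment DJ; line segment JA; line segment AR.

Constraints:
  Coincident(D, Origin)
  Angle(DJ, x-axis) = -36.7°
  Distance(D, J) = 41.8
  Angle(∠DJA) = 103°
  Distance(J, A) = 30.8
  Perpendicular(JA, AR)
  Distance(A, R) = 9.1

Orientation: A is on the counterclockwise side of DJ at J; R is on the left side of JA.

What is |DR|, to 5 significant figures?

51.153

∠DJA = 103.0°, so JA runs at -36.7° + (180° − 103.0°) = 40.300° from the x-axis; with |JA| = 30.8, A = J + 30.8·(cos 40.300°, sin 40.300°) = (57.004, -5.0596). The perpendicularity gives AR at right angles to JA; with |AR| = 9.1 on the left of JA, R = A + 9.1·(-0.64679, 0.76267) = (51.119, 1.8807). Then |DR| = |R − D| = 51.153.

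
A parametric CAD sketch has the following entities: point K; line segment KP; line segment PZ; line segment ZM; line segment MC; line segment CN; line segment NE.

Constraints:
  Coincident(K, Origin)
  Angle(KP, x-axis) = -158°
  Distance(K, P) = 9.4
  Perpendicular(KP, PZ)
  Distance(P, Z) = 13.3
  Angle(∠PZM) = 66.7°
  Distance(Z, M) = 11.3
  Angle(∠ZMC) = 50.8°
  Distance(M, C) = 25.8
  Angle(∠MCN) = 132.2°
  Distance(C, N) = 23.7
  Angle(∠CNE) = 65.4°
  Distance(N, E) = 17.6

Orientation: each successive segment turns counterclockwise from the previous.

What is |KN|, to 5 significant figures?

44.433

K is at the origin; KP runs at -158.0° with length 9.4, so P = (-8.7155, -3.5213). The perpendicularity gives PZ at right angles to KP, so PZ runs at -68.000°; with |PZ| = 13.3, Z = (-3.7333, -15.853). ∠PZM = 66.7° gives ZM at 45.300° from the x-axis; with |ZM| = 11.3, M = (4.2151, -7.8208). ∠ZMC = 50.8° gives MC at 174.50° from the x-axis; with |MC| = 25.8, C = (-21.466, -5.3480). ∠MCN = 132.2° gives CN at -137.70° from the x-axis; with |CN| = 23.7, N = (-38.995, -21.298). Then |KN| = |N − K| = 44.433.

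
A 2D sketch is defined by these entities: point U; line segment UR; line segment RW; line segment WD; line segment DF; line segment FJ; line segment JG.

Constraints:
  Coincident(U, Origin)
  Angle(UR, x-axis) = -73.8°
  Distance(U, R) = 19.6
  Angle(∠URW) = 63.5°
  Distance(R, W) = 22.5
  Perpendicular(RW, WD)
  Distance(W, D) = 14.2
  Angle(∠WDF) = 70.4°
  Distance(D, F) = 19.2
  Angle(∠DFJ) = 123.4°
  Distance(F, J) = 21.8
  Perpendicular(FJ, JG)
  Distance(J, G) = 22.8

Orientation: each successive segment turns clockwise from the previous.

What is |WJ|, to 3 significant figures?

26.9

∠WDF = 70.4° gives DF at -29.9° from the x-axis; with |DF| = 19.2, F = (2.51, -10.4). ∠DFJ = 123.4° gives FJ at -86.5° from the x-axis; with |FJ| = 21.8, J = (3.85, -32.2). Then |WJ| = |J − W| = 26.9.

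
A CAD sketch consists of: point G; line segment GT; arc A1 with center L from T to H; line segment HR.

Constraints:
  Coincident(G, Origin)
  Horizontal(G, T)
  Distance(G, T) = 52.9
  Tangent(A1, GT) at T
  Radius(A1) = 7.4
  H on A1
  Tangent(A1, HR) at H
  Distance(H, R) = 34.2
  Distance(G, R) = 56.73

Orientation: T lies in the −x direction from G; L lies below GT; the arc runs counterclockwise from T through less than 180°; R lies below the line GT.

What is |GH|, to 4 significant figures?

60.18

Checks: G.y = 0.00, T.y = 0.00 ✓; |LT| = 7.400 ✓; |LH| = 7.400 ✓; ∠(LH, HR) = 90.00° ✓; |HR| = 34.20 ✓; |GR| = 56.73 ✓.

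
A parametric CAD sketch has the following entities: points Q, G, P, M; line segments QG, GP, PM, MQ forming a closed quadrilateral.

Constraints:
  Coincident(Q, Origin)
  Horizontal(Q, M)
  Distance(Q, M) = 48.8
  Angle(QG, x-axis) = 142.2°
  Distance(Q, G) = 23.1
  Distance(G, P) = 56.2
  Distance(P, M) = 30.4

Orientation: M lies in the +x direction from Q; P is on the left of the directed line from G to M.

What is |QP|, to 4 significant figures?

45.66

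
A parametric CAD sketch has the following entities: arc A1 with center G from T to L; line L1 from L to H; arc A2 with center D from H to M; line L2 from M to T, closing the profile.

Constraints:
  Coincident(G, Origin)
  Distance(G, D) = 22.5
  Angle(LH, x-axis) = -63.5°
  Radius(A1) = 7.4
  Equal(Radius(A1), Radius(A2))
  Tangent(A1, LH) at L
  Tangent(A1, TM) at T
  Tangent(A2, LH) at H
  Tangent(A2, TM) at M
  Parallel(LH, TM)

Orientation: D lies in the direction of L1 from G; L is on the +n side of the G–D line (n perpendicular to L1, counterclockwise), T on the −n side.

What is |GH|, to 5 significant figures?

23.686

The slot axis is L1's direction at -63.5°, so u = (cos -63.5°, sin -63.5°) = (0.44620, -0.89493) and n = (−sin -63.5°, cos -63.5°) = (0.89493, 0.44620). G is at the origin and D lies 22.5 along u from G, so D = 22.5·u = (10.039, -20.136). Tangency of A1 to both parallel lines with radius 7.4 puts L and T at G ± 7.4·n: L = (6.6225, 3.3019), T = (-6.6225, -3.3019). Equal radii place H and M the same way about D: H = D + 7.4·n = (16.662, -16.834), M = D − 7.4·n = (3.4169, -23.438). Then |GH| = |H − G| = 23.686.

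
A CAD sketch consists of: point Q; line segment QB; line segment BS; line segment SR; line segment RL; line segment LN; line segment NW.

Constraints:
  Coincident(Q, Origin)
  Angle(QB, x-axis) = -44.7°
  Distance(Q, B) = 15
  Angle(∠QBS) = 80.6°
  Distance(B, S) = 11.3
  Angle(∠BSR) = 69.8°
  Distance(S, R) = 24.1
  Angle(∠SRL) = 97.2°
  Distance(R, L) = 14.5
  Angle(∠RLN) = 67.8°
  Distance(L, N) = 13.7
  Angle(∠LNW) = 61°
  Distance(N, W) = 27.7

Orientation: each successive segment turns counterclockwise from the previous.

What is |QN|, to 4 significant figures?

8.751

Q is at the origin; QB runs at -44.7° with length 15.0, so B = (10.66, -10.55). ∠QBS = 80.6° gives BS at 54.70° from the x-axis; with |BS| = 11.3, S = (17.19, -1.329). ∠BSR = 69.8° gives SR at 164.9° from the x-axis; with |SR| = 24.1, R = (-6.076, 4.950). ∠SRL = 97.2° gives RL at -112.3° from the x-axis; with |RL| = 14.5, L = (-11.58, -8.466). ∠RLN = 67.8° gives LN at -0.1000° from the x-axis; with |LN| = 13.7, N = (2.122, -8.490). Then |QN| = |N − Q| = 8.751.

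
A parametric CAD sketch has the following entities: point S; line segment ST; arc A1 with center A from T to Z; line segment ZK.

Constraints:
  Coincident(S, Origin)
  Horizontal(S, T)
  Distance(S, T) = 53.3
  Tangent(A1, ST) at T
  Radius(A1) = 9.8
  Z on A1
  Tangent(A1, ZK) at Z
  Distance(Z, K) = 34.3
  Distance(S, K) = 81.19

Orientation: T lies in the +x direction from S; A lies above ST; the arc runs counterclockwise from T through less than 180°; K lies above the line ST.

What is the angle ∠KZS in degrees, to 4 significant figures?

108.8°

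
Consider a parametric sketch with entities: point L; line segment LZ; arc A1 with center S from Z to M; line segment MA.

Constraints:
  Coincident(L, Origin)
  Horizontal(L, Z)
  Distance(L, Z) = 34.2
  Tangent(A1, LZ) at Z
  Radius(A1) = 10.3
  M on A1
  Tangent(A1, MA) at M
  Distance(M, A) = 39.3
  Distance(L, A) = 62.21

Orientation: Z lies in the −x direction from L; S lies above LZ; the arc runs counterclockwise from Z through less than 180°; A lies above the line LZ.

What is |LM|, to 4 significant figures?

27.74

Checks: ∠(SZ, ZL) = 90.00° ✓; |SZ| = 10.30 ✓; |SM| = 10.30 ✓; ∠(SM, MA) = 90.00° ✓; |MA| = 39.30 ✓; |LA| = 62.21 ✓.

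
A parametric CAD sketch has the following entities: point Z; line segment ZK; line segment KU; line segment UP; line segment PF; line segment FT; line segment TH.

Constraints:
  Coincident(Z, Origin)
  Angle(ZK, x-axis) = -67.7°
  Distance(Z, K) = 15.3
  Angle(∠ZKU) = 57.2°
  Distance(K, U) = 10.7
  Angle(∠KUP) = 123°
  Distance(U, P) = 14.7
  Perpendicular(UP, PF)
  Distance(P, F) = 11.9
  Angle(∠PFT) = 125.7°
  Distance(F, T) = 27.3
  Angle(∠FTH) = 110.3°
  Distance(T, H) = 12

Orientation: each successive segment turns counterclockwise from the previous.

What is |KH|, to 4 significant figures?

16.79

Z is at the origin; ZK runs at -67.7° with length 15.3, so K = (5.806, -14.16). ∠ZKU = 57.2° gives KU at 55.10° from the x-axis; with |KU| = 10.7, U = (11.93, -5.380). ∠KUP = 123.0° gives UP at 112.1° from the x-axis; with |UP| = 14.7, P = (6.397, 8.240). The perpendicularity gives PF at right angles to UP, so PF runs at -157.9°; with |PF| = 11.9, F = (-4.629, 3.763). ∠PFT = 125.7° gives FT at -103.6° from the x-axis; with |FT| = 27.3, T = (-11.05, -22.77). ∠FTH = 110.3° gives TH at -33.90° from the x-axis; with |TH| = 12.0, H = (-1.088, -29.46). Then |KH| = |H − K| = 16.79.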